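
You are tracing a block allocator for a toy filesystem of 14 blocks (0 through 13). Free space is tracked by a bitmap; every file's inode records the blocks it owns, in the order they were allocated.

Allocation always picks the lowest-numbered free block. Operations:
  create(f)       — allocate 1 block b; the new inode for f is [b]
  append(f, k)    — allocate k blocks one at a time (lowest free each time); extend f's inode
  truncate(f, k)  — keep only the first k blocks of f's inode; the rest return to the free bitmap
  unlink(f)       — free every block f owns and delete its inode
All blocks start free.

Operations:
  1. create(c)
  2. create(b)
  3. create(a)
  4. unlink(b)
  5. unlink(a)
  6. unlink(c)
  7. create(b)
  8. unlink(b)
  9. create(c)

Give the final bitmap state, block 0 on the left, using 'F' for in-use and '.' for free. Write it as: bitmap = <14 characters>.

  1. create(c)  ⇒  F.............  {c→[0]}
  2. create(b)  ⇒  FF............  {b→[1]; c→[0]}
  3. create(a)  ⇒  FFF...........  {a→[2]; b→[1]; c→[0]}
  4. unlink(b)  ⇒  F.F...........  {a→[2]; c→[0]}
  5. unlink(a)  ⇒  F.............  {c→[0]}
  6. unlink(c)  ⇒  ..............  {}
  7. create(b)  ⇒  F.............  {b→[0]}
  8. unlink(b)  ⇒  ..............  {}
  9. create(c)  ⇒  F.............  {c→[0]}

bitmap = F.............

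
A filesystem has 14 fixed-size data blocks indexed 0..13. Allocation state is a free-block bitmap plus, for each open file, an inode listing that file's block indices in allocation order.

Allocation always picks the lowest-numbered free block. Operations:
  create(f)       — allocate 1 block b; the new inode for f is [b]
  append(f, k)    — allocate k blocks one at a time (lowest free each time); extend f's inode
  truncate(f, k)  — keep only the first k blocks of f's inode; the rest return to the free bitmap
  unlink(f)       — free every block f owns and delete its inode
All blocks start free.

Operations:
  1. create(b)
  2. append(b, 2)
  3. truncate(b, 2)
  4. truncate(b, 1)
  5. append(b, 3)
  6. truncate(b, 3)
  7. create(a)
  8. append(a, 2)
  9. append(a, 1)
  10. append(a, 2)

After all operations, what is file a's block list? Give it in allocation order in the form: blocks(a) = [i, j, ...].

blocks(a) = [3, 4, 5, 6, 7, 8]

  1. create(b)  ⇒  F.............  {b→[0]}
  2. append(b, 2)  ⇒  FFF...........  {b→[0, 1, 2]}
  3. truncate(b, 2)  ⇒  FF............  {b→[0, 1]}
  4. truncate(b, 1)  ⇒  F.............  {b→[0]}
  5. append(b, 3)  ⇒  FFFF..........  {b→[0, 1, 2, 3]}
  6. truncate(b, 3)  ⇒  FFF...........  {b→[0, 1, 2]}
  7. create(a)  ⇒  FFFF..........  {a→[3]; b→[0, 1, 2]}
  8. append(a, 2)  ⇒  FFFFFF........  {a→[3, 4, 5]; b→[0, 1, 2]}
  9. append(a, 1)  ⇒  FFFFFFF.......  {a→[3, 4, 5, 6]; b→[0, 1, 2]}
  10. append(a, 2)  ⇒  FFFFFFFFF.....  {a→[3, 4, 5, 6, 7, 8]; b→[0, 1, 2]}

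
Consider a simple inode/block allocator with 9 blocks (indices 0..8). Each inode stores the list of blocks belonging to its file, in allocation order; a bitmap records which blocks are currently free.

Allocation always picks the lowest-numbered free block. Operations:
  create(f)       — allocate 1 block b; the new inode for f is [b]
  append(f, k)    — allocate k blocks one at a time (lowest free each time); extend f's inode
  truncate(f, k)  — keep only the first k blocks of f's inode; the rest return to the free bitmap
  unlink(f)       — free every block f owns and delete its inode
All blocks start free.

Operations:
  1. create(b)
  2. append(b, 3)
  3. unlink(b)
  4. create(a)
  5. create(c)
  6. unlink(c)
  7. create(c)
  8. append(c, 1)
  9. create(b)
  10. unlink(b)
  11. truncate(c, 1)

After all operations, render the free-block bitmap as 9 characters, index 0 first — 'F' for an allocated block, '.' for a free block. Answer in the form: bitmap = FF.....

create(b): bitmap=F........ | b=[0]
append(b, 3): bitmap=FFFF..... | b=[0, 1, 2, 3]
unlink(b): bitmap=......... | 
create(a): bitmap=F........ | a=[0]
create(c): bitmap=FF....... | a=[0] c=[1]
unlink(c): bitmap=F........ | a=[0]
create(c): bitmap=FF....... | a=[0] c=[1]
append(c, 1): bitmap=FFF...... | a=[0] c=[1, 2]
create(b): bitmap=FFFF..... | a=[0] b=[3] c=[1, 2]
unlink(b): bitmap=FFF...... | a=[0] c=[1, 2]
truncate(c, 1): bitmap=FF....... | a=[0] c=[1]

bitmap = FF.......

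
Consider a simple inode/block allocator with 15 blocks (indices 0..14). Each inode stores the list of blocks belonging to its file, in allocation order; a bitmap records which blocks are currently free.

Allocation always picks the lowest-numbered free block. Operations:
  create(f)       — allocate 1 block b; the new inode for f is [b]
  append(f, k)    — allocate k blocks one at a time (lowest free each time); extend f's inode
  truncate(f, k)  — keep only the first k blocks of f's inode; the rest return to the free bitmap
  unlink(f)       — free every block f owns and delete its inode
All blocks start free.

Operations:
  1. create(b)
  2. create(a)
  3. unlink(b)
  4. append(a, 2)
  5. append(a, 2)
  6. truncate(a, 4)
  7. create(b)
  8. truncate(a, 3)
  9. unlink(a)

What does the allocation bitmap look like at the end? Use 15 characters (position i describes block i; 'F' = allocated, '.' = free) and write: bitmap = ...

bitmap = ....F..........

[1] create(b) — b=0 (map F..............)
[2] create(a) — a=1 b=0 (map FF.............)
[3] unlink(b) — a=1 (map .F.............)
[4] append(a, 2) — a=1,0,2 (map FFF............)
[5] append(a, 2) — a=1,0,2,3,4 (map FFFFF..........)
[6] truncate(a, 4) — a=1,0,2,3 (map FFFF...........)
[7] create(b) — a=1,0,2,3 b=4 (map FFFFF..........)
[8] truncate(a, 3) — a=1,0,2 b=4 (map FFF.F..........)
[9] unlink(a) — b=4 (map ....F..........)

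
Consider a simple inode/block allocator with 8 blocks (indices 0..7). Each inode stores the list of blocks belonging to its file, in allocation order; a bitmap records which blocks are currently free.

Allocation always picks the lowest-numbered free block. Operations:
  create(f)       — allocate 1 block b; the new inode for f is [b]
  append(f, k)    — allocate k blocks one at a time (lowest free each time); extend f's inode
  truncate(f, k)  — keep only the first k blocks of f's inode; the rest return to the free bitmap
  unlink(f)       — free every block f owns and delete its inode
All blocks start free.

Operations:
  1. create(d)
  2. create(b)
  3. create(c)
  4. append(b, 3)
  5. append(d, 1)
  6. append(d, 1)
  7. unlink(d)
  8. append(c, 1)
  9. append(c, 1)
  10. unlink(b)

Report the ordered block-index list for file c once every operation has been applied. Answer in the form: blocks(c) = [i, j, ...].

blocks(c) = [2, 0, 6]

[1] create(d) — d=0 (map F.......)
[2] create(b) — b=1 d=0 (map FF......)
[3] create(c) — b=1 c=2 d=0 (map FFF.....)
[4] append(b, 3) — b=1,3,4,5 c=2 d=0 (map FFFFFF..)
[5] append(d, 1) — b=1,3,4,5 c=2 d=0,6 (map FFFFFFF.)
[6] append(d, 1) — b=1,3,4,5 c=2 d=0,6,7 (map FFFFFFFF)
[7] unlink(d) — b=1,3,4,5 c=2 (map .FFFFF..)
[8] append(c, 1) — b=1,3,4,5 c=2,0 (map FFFFFF..)
[9] append(c, 1) — b=1,3,4,5 c=2,0,6 (map FFFFFFF.)
[10] unlink(b) — c=2,0,6 (map F.F...F.)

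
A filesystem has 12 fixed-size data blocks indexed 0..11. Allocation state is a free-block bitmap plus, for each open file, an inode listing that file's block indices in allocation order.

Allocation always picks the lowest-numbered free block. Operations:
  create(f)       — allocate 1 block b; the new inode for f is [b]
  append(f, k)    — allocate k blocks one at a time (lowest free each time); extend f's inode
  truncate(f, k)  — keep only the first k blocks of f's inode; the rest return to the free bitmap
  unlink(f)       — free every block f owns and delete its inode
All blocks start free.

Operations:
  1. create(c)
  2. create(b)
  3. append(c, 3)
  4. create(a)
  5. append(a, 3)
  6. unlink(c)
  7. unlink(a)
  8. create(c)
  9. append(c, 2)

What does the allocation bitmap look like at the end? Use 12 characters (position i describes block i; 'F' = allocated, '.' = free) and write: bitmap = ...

bitmap = FFFF........

create(c): bitmap=F........... | c=[0]
create(b): bitmap=FF.......... | b=[1] c=[0]
append(c, 3): bitmap=FFFFF....... | b=[1] c=[0, 2, 3, 4]
create(a): bitmap=FFFFFF...... | a=[5] b=[1] c=[0, 2, 3, 4]
append(a, 3): bitmap=FFFFFFFFF... | a=[5, 6, 7, 8] b=[1] c=[0, 2, 3, 4]
unlink(c): bitmap=.F...FFFF... | a=[5, 6, 7, 8] b=[1]
unlink(a): bitmap=.F.......... | b=[1]
create(c): bitmap=FF.......... | b=[1] c=[0]
append(c, 2): bitmap=FFFF........ | b=[1] c=[0, 2, 3]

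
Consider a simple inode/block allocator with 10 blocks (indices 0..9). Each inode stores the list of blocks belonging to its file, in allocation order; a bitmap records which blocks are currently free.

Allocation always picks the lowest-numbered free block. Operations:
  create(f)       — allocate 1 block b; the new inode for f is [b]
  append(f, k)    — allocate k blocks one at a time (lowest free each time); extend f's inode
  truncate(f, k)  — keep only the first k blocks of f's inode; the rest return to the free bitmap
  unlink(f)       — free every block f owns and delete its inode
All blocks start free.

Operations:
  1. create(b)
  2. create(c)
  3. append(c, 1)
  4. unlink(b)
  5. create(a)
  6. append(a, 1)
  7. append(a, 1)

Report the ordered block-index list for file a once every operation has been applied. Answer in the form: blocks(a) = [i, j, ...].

after create(b) → b:[0]  free=[F.........]
after create(c) → b:[0], c:[1]  free=[FF........]
after append(c, 1) → b:[0], c:[1, 2]  free=[FFF.......]
after unlink(b) → c:[1, 2]  free=[.FF.......]
after create(a) → a:[0], c:[1, 2]  free=[FFF.......]
after append(a, 1) → a:[0, 3], c:[1, 2]  free=[FFFF......]
after append(a, 1) → a:[0, 3, 4], c:[1, 2]  free=[FFFFF.....]

blocks(a) = [0, 3, 4]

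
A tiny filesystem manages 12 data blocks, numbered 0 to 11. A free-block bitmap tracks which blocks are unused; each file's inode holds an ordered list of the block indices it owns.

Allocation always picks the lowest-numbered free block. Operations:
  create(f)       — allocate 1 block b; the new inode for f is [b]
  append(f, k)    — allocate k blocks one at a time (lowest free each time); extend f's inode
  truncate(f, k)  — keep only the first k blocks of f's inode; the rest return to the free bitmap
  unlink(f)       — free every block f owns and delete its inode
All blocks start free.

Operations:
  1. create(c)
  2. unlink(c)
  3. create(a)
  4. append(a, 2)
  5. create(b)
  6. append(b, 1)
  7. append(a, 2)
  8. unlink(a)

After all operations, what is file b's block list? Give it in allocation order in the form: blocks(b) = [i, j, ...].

blocks(b) = [3, 4]

create(c): bitmap=F........... | c=[0]
unlink(c): bitmap=............ | 
create(a): bitmap=F........... | a=[0]
append(a, 2): bitmap=FFF......... | a=[0, 1, 2]
create(b): bitmap=FFFF........ | a=[0, 1, 2] b=[3]
append(b, 1): bitmap=FFFFF....... | a=[0, 1, 2] b=[3, 4]
append(a, 2): bitmap=FFFFFFF..... | a=[0, 1, 2, 5, 6] b=[3, 4]
unlink(a): bitmap=...FF....... | b=[3, 4]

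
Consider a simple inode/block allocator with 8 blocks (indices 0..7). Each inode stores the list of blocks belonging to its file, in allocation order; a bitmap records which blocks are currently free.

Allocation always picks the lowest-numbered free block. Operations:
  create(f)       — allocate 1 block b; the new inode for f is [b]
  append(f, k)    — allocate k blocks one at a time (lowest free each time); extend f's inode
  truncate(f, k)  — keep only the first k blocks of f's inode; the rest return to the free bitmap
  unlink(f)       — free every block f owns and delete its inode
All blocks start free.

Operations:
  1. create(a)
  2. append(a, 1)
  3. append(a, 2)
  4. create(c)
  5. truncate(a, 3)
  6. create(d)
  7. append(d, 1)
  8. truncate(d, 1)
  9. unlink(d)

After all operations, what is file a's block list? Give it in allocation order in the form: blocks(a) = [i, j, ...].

  1. create(a)  ⇒  F.......  {a→[0]}
  2. append(a, 1)  ⇒  FF......  {a→[0, 1]}
  3. append(a, 2)  ⇒  FFFF....  {a→[0, 1, 2, 3]}
  4. create(c)  ⇒  FFFFF...  {a→[0, 1, 2, 3]; c→[4]}
  5. truncate(a, 3)  ⇒  FFF.F...  {a→[0, 1, 2]; c→[4]}
  6. create(d)  ⇒  FFFFF...  {a→[0, 1, 2]; c→[4]; d→[3]}
  7. append(d, 1)  ⇒  FFFFFF..  {a→[0, 1, 2]; c→[4]; d→[3, 5]}
  8. truncate(d, 1)  ⇒  FFFFF...  {a→[0, 1, 2]; c→[4]; d→[3]}
  9. unlink(d)  ⇒  FFF.F...  {a→[0, 1, 2]; c→[4]}

blocks(a) = [0, 1, 2]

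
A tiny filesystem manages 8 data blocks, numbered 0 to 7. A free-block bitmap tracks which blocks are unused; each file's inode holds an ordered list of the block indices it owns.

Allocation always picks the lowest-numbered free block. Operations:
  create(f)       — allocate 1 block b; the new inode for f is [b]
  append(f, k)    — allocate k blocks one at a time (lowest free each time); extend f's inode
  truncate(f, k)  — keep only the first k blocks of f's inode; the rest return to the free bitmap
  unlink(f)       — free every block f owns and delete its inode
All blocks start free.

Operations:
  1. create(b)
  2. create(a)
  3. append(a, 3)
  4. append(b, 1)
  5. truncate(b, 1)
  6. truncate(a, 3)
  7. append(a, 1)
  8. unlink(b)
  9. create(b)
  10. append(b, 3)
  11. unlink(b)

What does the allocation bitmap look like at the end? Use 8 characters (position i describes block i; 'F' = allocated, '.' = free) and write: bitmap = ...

bitmap = .FFFF...

[1] create(b) — b=0 (map F.......)
[2] create(a) — a=1 b=0 (map FF......)
[3] append(a, 3) — a=1,2,3,4 b=0 (map FFFFF...)
[4] append(b, 1) — a=1,2,3,4 b=0,5 (map FFFFFF..)
[5] truncate(b, 1) — a=1,2,3,4 b=0 (map FFFFF...)
[6] truncate(a, 3) — a=1,2,3 b=0 (map FFFF....)
[7] append(a, 1) — a=1,2,3,4 b=0 (map FFFFF...)
[8] unlink(b) — a=1,2,3,4 (map .FFFF...)
[9] create(b) — a=1,2,3,4 b=0 (map FFFFF...)
[10] append(b, 3) — a=1,2,3,4 b=0,5,6,7 (map FFFFFFFF)
[11] unlink(b) — a=1,2,3,4 (map .FFFF...)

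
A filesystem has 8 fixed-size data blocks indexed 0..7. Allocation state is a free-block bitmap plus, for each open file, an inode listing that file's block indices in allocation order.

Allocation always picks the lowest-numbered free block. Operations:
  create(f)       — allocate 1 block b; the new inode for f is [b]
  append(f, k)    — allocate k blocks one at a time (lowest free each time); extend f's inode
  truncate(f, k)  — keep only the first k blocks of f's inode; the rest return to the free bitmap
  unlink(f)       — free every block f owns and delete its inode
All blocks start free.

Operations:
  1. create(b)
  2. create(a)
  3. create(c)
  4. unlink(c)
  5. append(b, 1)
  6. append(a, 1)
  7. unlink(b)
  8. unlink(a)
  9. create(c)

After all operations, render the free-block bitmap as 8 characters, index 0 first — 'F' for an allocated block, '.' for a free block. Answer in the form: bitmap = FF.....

bitmap = F.......

create(b): bitmap=F....... | b=[0]
create(a): bitmap=FF...... | a=[1] b=[0]
create(c): bitmap=FFF..... | a=[1] b=[0] c=[2]
unlink(c): bitmap=FF...... | a=[1] b=[0]
append(b, 1): bitmap=FFF..... | a=[1] b=[0, 2]
append(a, 1): bitmap=FFFF.... | a=[1, 3] b=[0, 2]
unlink(b): bitmap=.F.F.... | a=[1, 3]
unlink(a): bitmap=........ | 
create(c): bitmap=F....... | c=[0]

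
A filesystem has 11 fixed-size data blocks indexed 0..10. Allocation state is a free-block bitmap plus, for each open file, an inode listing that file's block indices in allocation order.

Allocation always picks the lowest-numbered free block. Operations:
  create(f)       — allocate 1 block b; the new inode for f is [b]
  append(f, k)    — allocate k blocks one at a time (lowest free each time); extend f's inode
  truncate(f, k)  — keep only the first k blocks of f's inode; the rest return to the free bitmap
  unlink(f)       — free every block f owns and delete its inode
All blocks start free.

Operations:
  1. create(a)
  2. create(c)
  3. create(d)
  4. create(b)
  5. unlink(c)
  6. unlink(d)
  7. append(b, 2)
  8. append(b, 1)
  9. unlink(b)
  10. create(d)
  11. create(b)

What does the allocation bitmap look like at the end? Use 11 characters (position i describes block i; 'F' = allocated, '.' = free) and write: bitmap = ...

bitmap = FFF........

after create(a) → a:[0]  free=[F..........]
after create(c) → a:[0], c:[1]  free=[FF.........]
after create(d) → a:[0], c:[1], d:[2]  free=[FFF........]
after create(b) → a:[0], b:[3], c:[1], d:[2]  free=[FFFF.......]
after unlink(c) → a:[0], b:[3], d:[2]  free=[F.FF.......]
after unlink(d) → a:[0], b:[3]  free=[F..F.......]
after append(b, 2) → a:[0], b:[3, 1, 2]  free=[FFFF.......]
after append(b, 1) → a:[0], b:[3, 1, 2, 4]  free=[FFFFF......]
after unlink(b) → a:[0]  free=[F..........]
after create(d) → a:[0], d:[1]  free=[FF.........]
after create(b) → a:[0], b:[2], d:[1]  free=[FFF........]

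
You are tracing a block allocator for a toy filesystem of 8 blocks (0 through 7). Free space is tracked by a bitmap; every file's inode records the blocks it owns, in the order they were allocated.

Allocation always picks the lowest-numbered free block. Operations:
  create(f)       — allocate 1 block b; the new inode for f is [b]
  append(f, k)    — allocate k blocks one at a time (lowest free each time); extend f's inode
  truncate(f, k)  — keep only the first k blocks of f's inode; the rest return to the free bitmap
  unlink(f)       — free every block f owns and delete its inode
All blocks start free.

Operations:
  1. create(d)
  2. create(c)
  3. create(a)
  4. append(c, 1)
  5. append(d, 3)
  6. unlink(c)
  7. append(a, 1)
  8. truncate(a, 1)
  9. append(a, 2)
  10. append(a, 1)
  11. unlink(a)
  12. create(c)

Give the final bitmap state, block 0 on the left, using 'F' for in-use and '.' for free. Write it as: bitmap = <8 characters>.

create(d): bitmap=F....... | d=[0]
create(c): bitmap=FF...... | c=[1] d=[0]
create(a): bitmap=FFF..... | a=[2] c=[1] d=[0]
append(c, 1): bitmap=FFFF.... | a=[2] c=[1, 3] d=[0]
append(d, 3): bitmap=FFFFFFF. | a=[2] c=[1, 3] d=[0, 4, 5, 6]
unlink(c): bitmap=F.F.FFF. | a=[2] d=[0, 4, 5, 6]
append(a, 1): bitmap=FFF.FFF. | a=[2, 1] d=[0, 4, 5, 6]
truncate(a, 1): bitmap=F.F.FFF. | a=[2] d=[0, 4, 5, 6]
append(a, 2): bitmap=FFFFFFF. | a=[2, 1, 3] d=[0, 4, 5, 6]
append(a, 1): bitmap=FFFFFFFF | a=[2, 1, 3, 7] d=[0, 4, 5, 6]
unlink(a): bitmap=F...FFF. | d=[0, 4, 5, 6]
create(c): bitmap=FF..FFF. | c=[1] d=[0, 4, 5, 6]

bitmap = FF..FFF.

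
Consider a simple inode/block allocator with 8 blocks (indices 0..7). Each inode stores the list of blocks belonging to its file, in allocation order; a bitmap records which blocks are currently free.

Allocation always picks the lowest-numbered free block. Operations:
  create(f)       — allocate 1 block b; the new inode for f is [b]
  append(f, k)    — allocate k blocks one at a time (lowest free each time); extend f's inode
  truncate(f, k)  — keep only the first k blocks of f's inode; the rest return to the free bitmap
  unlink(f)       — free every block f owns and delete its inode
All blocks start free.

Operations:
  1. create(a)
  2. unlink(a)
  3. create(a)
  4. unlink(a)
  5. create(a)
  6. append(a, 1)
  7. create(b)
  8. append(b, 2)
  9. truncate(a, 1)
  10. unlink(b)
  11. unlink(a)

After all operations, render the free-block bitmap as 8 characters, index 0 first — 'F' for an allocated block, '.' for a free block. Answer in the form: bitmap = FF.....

create(a): bitmap=F....... | a=[0]
unlink(a): bitmap=........ | 
create(a): bitmap=F....... | a=[0]
unlink(a): bitmap=........ | 
create(a): bitmap=F....... | a=[0]
append(a, 1): bitmap=FF...... | a=[0, 1]
create(b): bitmap=FFF..... | a=[0, 1] b=[2]
append(b, 2): bitmap=FFFFF... | a=[0, 1] b=[2, 3, 4]
truncate(a, 1): bitmap=F.FFF... | a=[0] b=[2, 3, 4]
unlink(b): bitmap=F....... | a=[0]
unlink(a): bitmap=........ | 

bitmap = ........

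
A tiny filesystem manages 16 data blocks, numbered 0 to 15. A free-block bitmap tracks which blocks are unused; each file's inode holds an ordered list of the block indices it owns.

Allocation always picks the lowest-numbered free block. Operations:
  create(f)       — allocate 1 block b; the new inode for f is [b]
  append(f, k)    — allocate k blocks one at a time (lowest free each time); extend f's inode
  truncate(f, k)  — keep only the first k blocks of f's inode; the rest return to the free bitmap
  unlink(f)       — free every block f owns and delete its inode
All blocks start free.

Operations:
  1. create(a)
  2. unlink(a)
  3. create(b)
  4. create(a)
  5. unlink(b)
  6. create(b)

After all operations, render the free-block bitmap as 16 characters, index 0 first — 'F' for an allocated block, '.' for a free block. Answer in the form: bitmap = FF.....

bitmap = FF..............

create(a): bitmap=F............... | a=[0]
unlink(a): bitmap=................ | 
create(b): bitmap=F............... | b=[0]
create(a): bitmap=FF.............. | a=[1] b=[0]
unlink(b): bitmap=.F.............. | a=[1]
create(b): bitmap=FF.............. | a=[1] b=[0]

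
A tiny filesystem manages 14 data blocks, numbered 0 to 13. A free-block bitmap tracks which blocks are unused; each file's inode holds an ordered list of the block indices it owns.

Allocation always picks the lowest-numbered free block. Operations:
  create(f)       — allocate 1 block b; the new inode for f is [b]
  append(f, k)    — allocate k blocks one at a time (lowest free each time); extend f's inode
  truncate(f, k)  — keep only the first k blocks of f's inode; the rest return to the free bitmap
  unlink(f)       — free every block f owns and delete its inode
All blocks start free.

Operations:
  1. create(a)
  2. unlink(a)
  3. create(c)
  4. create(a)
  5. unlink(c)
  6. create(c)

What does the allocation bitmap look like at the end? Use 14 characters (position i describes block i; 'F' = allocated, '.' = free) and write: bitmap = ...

bitmap = FF............

after create(a) → a:[0]  free=[F.............]
after unlink(a) →   free=[..............]
after create(c) → c:[0]  free=[F.............]
after create(a) → a:[1], c:[0]  free=[FF............]
after unlink(c) → a:[1]  free=[.F............]
after create(c) → a:[1], c:[0]  free=[FF............]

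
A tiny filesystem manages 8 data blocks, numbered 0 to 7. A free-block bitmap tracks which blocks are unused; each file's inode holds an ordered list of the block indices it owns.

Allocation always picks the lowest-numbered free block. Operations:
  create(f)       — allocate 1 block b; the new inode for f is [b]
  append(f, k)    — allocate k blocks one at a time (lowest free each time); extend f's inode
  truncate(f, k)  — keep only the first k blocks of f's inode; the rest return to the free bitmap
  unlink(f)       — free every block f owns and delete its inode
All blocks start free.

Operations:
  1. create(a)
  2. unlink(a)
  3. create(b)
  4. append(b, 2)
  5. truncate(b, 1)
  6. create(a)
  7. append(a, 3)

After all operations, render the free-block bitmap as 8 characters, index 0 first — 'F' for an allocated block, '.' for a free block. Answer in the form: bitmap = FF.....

bitmap = FFFFF...

create(a): bitmap=F....... | a=[0]
unlink(a): bitmap=........ | 
create(b): bitmap=F....... | b=[0]
append(b, 2): bitmap=FFF..... | b=[0, 1, 2]
truncate(b, 1): bitmap=F....... | b=[0]
create(a): bitmap=FF...... | a=[1] b=[0]
append(a, 3): bitmap=FFFFF... | a=[1, 2, 3, 4] b=[0]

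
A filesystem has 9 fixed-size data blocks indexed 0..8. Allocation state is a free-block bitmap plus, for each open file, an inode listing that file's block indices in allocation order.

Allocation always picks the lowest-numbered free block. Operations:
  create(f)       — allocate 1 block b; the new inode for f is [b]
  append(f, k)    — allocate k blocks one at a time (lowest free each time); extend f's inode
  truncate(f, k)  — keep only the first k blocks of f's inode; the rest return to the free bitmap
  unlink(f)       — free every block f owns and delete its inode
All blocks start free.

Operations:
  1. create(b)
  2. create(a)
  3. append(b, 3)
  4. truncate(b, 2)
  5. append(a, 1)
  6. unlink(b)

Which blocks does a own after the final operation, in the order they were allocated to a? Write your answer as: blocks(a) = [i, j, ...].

  1. create(b)  ⇒  F........  {b→[0]}
  2. create(a)  ⇒  FF.......  {a→[1]; b→[0]}
  3. append(b, 3)  ⇒  FFFFF....  {a→[1]; b→[0, 2, 3, 4]}
  4. truncate(b, 2)  ⇒  FFF......  {a→[1]; b→[0, 2]}
  5. append(a, 1)  ⇒  FFFF.....  {a→[1, 3]; b→[0, 2]}
  6. unlink(b)  ⇒  .F.F.....  {a→[1, 3]}

blocks(a) = [1, 3]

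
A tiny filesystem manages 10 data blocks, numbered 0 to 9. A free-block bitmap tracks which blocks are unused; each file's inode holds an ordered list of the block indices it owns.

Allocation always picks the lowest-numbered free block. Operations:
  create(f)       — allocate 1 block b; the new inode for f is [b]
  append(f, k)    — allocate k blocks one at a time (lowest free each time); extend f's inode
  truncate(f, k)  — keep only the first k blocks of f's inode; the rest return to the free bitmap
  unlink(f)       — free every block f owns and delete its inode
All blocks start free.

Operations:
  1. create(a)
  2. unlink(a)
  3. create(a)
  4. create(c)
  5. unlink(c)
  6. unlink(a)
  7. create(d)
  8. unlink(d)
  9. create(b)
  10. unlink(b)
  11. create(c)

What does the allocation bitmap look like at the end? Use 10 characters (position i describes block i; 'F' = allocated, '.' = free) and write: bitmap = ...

bitmap = F.........

[1] create(a) — a=0 (map F.........)
[2] unlink(a) —  (map ..........)
[3] create(a) — a=0 (map F.........)
[4] create(c) — a=0 c=1 (map FF........)
[5] unlink(c) — a=0 (map F.........)
[6] unlink(a) —  (map ..........)
[7] create(d) — d=0 (map F.........)
[8] unlink(d) —  (map ..........)
[9] create(b) — b=0 (map F.........)
[10] unlink(b) —  (map ..........)
[11] create(c) — c=0 (map F.........)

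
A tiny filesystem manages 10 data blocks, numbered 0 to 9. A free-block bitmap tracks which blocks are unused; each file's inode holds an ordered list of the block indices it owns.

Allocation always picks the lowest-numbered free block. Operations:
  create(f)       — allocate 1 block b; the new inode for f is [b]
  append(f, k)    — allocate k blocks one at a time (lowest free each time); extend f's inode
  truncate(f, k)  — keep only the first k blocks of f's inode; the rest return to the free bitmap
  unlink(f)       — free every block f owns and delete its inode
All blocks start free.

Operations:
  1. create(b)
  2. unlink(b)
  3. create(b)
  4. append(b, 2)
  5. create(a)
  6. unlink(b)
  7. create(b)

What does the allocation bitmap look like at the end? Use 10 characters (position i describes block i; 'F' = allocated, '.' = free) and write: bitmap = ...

after create(b) → b:[0]  free=[F.........]
after unlink(b) →   free=[..........]
after create(b) → b:[0]  free=[F.........]
after append(b, 2) → b:[0, 1, 2]  free=[FFF.......]
after create(a) → a:[3], b:[0, 1, 2]  free=[FFFF......]
after unlink(b) → a:[3]  free=[...F......]
after create(b) → a:[3], b:[0]  free=[F..F......]

bitmap = F..F......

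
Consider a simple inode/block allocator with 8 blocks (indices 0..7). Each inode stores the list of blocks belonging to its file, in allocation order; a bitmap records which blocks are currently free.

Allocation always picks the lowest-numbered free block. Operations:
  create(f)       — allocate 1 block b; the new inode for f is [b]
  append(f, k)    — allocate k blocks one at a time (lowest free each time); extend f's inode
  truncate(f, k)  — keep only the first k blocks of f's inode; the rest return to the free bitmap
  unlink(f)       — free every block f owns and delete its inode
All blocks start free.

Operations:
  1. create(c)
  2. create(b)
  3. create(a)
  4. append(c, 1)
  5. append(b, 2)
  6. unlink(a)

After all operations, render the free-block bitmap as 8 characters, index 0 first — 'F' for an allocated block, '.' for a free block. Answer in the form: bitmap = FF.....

create(c): bitmap=F....... | c=[0]
create(b): bitmap=FF...... | b=[1] c=[0]
create(a): bitmap=FFF..... | a=[2] b=[1] c=[0]
append(c, 1): bitmap=FFFF.... | a=[2] b=[1] c=[0, 3]
append(b, 2): bitmap=FFFFFF.. | a=[2] b=[1, 4, 5] c=[0, 3]
unlink(a): bitmap=FF.FFF.. | b=[1, 4, 5] c=[0, 3]

bitmap = FF.FFF..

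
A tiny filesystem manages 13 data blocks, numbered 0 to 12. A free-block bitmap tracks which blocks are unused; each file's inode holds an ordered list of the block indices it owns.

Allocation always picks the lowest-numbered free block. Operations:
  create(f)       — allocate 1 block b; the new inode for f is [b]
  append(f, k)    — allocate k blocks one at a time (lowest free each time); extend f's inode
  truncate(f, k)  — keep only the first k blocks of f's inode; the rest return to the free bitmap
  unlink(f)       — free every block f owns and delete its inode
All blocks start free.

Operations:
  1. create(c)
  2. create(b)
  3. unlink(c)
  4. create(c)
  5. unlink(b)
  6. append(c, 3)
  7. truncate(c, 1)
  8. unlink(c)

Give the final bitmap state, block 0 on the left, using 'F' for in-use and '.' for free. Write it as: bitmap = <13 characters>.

bitmap = .............

  1. create(c)  ⇒  F............  {c→[0]}
  2. create(b)  ⇒  FF...........  {b→[1]; c→[0]}
  3. unlink(c)  ⇒  .F...........  {b→[1]}
  4. create(c)  ⇒  FF...........  {b→[1]; c→[0]}
  5. unlink(b)  ⇒  F............  {c→[0]}
  6. append(c, 3)  ⇒  FFFF.........  {c→[0, 1, 2, 3]}
  7. truncate(c, 1)  ⇒  F............  {c→[0]}
  8. unlink(c)  ⇒  .............  {}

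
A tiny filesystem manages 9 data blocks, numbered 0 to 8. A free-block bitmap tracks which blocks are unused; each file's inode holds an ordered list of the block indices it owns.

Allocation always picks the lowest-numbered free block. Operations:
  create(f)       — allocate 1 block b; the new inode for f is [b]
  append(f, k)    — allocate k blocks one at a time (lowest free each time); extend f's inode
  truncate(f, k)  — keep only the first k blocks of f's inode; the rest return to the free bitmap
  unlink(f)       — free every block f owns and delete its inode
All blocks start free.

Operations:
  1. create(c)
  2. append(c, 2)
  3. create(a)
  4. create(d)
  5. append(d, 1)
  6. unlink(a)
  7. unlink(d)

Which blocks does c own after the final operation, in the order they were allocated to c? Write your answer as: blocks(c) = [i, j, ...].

[1] create(c) — c=0 (map F........)
[2] append(c, 2) — c=0,1,2 (map FFF......)
[3] create(a) — a=3 c=0,1,2 (map FFFF.....)
[4] create(d) — a=3 c=0,1,2 d=4 (map FFFFF....)
[5] append(d, 1) — a=3 c=0,1,2 d=4,5 (map FFFFFF...)
[6] unlink(a) — c=0,1,2 d=4,5 (map FFF.FF...)
[7] unlink(d) — c=0,1,2 (map FFF......)

blocks(c) = [0, 1, 2]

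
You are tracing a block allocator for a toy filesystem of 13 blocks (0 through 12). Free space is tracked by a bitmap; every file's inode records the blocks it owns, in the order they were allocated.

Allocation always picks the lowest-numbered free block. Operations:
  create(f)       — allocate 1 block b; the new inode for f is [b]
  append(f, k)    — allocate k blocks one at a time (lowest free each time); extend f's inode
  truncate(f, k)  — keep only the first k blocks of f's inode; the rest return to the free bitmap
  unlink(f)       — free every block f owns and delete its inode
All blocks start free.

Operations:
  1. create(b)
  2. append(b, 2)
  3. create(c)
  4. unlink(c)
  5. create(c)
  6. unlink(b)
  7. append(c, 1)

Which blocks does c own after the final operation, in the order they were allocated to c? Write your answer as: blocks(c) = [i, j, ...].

after create(b) → b:[0]  free=[F............]
after append(b, 2) → b:[0, 1, 2]  free=[FFF..........]
after create(c) → b:[0, 1, 2], c:[3]  free=[FFFF.........]
after unlink(c) → b:[0, 1, 2]  free=[FFF..........]
after create(c) → b:[0, 1, 2], c:[3]  free=[FFFF.........]
after unlink(b) → c:[3]  free=[...F.........]
after append(c, 1) → c:[3, 0]  free=[F..F.........]

blocks(c) = [3, 0]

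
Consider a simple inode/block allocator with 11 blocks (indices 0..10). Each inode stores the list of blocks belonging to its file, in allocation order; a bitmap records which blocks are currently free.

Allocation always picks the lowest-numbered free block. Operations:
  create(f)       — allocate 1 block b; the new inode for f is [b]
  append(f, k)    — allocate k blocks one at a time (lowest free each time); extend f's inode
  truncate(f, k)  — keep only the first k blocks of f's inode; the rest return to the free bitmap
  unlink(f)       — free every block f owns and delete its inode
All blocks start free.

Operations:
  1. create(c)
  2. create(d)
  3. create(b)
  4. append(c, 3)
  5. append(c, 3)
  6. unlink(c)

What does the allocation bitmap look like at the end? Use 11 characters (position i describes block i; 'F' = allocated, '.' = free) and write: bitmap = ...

bitmap = .FF........

create(c): bitmap=F.......... | c=[0]
create(d): bitmap=FF......... | c=[0] d=[1]
create(b): bitmap=FFF........ | b=[2] c=[0] d=[1]
append(c, 3): bitmap=FFFFFF..... | b=[2] c=[0, 3, 4, 5] d=[1]
append(c, 3): bitmap=FFFFFFFFF.. | b=[2] c=[0, 3, 4, 5, 6, 7, 8] d=[1]
unlink(c): bitmap=.FF........ | b=[2] d=[1]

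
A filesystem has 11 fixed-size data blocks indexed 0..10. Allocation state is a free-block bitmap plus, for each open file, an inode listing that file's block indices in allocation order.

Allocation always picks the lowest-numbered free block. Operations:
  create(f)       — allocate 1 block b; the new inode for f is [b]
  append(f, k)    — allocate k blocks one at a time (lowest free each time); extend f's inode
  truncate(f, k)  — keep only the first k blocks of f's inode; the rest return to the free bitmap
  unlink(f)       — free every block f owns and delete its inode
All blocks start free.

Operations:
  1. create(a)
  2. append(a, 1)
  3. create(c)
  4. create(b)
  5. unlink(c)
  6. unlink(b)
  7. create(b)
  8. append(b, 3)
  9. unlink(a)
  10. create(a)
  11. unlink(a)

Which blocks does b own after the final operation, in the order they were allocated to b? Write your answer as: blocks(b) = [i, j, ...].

[1] create(a) — a=0 (map F..........)
[2] append(a, 1) — a=0,1 (map FF.........)
[3] create(c) — a=0,1 c=2 (map FFF........)
[4] create(b) — a=0,1 b=3 c=2 (map FFFF.......)
[5] unlink(c) — a=0,1 b=3 (map FF.F.......)
[6] unlink(b) — a=0,1 (map FF.........)
[7] create(b) — a=0,1 b=2 (map FFF........)
[8] append(b, 3) — a=0,1 b=2,3,4,5 (map FFFFFF.....)
[9] unlink(a) — b=2,3,4,5 (map ..FFFF.....)
[10] create(a) — a=0 b=2,3,4,5 (map F.FFFF.....)
[11] unlink(a) — b=2,3,4,5 (map ..FFFF.....)

blocks(b) = [2, 3, 4, 5]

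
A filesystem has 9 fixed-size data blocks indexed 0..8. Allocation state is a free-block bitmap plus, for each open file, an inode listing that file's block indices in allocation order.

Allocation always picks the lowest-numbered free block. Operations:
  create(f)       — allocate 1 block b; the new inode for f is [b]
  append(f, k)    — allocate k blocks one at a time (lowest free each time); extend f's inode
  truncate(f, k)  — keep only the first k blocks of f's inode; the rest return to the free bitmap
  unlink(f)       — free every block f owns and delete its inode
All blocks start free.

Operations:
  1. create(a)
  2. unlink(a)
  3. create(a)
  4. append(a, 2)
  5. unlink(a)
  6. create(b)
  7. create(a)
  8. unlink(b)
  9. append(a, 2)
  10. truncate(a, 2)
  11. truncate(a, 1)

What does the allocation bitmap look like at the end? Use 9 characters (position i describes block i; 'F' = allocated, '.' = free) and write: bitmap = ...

bitmap = .F.......

  1. create(a)  ⇒  F........  {a→[0]}
  2. unlink(a)  ⇒  .........  {}
  3. create(a)  ⇒  F........  {a→[0]}
  4. append(a, 2)  ⇒  FFF......  {a→[0, 1, 2]}
  5. unlink(a)  ⇒  .........  {}
  6. create(b)  ⇒  F........  {b→[0]}
  7. create(a)  ⇒  FF.......  {a→[1]; b→[0]}
  8. unlink(b)  ⇒  .F.......  {a→[1]}
  9. append(a, 2)  ⇒  FFF......  {a→[1, 0, 2]}
  10. truncate(a, 2)  ⇒  FF.......  {a→[1, 0]}
  11. truncate(a, 1)  ⇒  .F.......  {a→[1]}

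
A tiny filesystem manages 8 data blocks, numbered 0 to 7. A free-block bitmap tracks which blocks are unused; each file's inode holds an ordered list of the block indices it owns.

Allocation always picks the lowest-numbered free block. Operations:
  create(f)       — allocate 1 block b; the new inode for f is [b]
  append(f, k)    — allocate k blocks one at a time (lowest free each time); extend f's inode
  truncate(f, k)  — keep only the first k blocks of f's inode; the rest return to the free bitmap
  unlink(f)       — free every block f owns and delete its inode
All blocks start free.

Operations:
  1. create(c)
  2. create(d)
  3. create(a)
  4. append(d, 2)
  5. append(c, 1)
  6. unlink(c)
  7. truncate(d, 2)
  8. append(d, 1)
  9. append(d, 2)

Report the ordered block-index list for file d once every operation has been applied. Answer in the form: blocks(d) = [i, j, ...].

blocks(d) = [1, 3, 0, 4, 5]

create(c): bitmap=F....... | c=[0]
create(d): bitmap=FF...... | c=[0] d=[1]
create(a): bitmap=FFF..... | a=[2] c=[0] d=[1]
append(d, 2): bitmap=FFFFF... | a=[2] c=[0] d=[1, 3, 4]
append(c, 1): bitmap=FFFFFF.. | a=[2] c=[0, 5] d=[1, 3, 4]
unlink(c): bitmap=.FFFF... | a=[2] d=[1, 3, 4]
truncate(d, 2): bitmap=.FFF.... | a=[2] d=[1, 3]
append(d, 1): bitmap=FFFF.... | a=[2] d=[1, 3, 0]
append(d, 2): bitmap=FFFFFF.. | a=[2] d=[1, 3, 0, 4, 5]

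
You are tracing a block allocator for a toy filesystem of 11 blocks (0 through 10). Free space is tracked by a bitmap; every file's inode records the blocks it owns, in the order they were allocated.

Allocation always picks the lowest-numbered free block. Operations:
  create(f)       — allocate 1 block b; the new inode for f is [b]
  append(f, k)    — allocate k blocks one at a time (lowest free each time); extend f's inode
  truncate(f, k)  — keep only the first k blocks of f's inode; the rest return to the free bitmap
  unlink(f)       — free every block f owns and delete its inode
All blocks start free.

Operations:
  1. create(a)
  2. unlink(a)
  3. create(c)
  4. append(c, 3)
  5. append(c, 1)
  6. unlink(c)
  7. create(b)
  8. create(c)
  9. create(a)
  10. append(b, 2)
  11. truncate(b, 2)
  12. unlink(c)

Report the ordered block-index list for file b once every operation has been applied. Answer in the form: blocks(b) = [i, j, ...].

  1. create(a)  ⇒  F..........  {a→[0]}
  2. unlink(a)  ⇒  ...........  {}
  3. create(c)  ⇒  F..........  {c→[0]}
  4. append(c, 3)  ⇒  FFFF.......  {c→[0, 1, 2, 3]}
  5. append(c, 1)  ⇒  FFFFF......  {c→[0, 1, 2, 3, 4]}
  6. unlink(c)  ⇒  ...........  {}
  7. create(b)  ⇒  F..........  {b→[0]}
  8. create(c)  ⇒  FF.........  {b→[0]; c→[1]}
  9. create(a)  ⇒  FFF........  {a→[2]; b→[0]; c→[1]}
  10. append(b, 2)  ⇒  FFFFF......  {a→[2]; b→[0, 3, 4]; c→[1]}
  11. truncate(b, 2)  ⇒  FFFF.......  {a→[2]; b→[0, 3]; c→[1]}
  12. unlink(c)  ⇒  F.FF.......  {a→[2]; b→[0, 3]}

blocks(b) = [0, 3]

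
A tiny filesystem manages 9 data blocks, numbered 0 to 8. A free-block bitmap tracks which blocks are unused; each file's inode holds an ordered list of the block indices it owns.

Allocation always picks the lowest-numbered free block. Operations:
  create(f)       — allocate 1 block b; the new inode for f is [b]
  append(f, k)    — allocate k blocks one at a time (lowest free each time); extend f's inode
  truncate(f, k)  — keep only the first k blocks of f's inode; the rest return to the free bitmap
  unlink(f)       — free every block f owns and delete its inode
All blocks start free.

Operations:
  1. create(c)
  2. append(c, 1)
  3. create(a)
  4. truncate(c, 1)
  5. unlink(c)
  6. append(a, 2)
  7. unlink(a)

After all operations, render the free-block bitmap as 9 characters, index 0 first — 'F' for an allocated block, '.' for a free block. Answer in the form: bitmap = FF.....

after create(c) → c:[0]  free=[F........]
after append(c, 1) → c:[0, 1]  free=[FF.......]
after create(a) → a:[2], c:[0, 1]  free=[FFF......]
after truncate(c, 1) → a:[2], c:[0]  free=[F.F......]
after unlink(c) → a:[2]  free=[..F......]
after append(a, 2) → a:[2, 0, 1]  free=[FFF......]
after unlink(a) →   free=[.........]

bitmap = .........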